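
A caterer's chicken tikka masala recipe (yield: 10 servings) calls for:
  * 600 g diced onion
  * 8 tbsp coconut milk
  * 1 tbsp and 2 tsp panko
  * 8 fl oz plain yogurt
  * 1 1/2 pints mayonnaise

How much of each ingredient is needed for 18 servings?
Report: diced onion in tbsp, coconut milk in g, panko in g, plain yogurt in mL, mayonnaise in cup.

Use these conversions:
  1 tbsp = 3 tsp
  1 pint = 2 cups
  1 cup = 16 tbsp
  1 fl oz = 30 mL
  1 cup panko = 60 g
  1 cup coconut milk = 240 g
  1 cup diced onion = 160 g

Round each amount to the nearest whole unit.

Scaling factor: 18/10 = 9/5 = 1.8.
diced onion: 600 g × 9/5 ÷ 160 g/cup × 16 tbsp/cup = 108 tbsp
coconut milk: 8 tbsp × 9/5 ÷ 16 tbsp/cup × 240 g/cup = 216 g
panko: (1 tbsp + 2 tsp = 5/3 tbsp) × 9/5 ÷ 16 tbsp/cup × 60 g/cup ≈ 11 g
plain yogurt: 8 fl oz × 9/5 × 30 mL/fl oz = 432 mL
mayonnaise: 1.5 pint × 9/5 × 2 cup/pint ≈ 5 cup

diced onion: 108 tbsp; coconut milk: 216 g; panko: 11 g; plain yogurt: 432 mL; mayonnaise: 5 cup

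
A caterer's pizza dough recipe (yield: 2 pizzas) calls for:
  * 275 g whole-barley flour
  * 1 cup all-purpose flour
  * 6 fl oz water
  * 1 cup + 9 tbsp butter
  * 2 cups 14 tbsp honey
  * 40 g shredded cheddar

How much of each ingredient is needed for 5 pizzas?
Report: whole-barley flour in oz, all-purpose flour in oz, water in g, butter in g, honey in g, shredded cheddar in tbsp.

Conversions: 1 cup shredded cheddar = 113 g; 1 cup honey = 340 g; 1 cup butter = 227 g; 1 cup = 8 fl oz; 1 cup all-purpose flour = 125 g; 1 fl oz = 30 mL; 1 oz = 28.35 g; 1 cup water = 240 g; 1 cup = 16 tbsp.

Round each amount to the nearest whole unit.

whole-barley flour: 24 oz; all-purpose flour: 11 oz; water: 450 g; butter: 887 g; honey: 2444 g; shredded cheddar: 14 tbsp

Scaling factor: 5/2 = 2.5.
whole-barley flour: 275 g × 5/2 ÷ 28.35 g/oz ≈ 24 oz
all-purpose flour: 1 cup × 5/2 × 125 g/cup ÷ 28.35 g/oz ≈ 11 oz
water: 6 fl oz × 5/2 ÷ 8 fl oz/cup × 240 g/cup = 450 g
butter: (1 cup + 9 tbsp = 1.5625 cup) × 5/2 × 227 g/cup ≈ 887 g
honey: (2 cup + 14 tbsp = 2.875 cup) × 5/2 × 340 g/cup ≈ 2444 g
shredded cheddar: 40 g × 5/2 ÷ 113 g/cup × 16 tbsp/cup ≈ 14 tbsp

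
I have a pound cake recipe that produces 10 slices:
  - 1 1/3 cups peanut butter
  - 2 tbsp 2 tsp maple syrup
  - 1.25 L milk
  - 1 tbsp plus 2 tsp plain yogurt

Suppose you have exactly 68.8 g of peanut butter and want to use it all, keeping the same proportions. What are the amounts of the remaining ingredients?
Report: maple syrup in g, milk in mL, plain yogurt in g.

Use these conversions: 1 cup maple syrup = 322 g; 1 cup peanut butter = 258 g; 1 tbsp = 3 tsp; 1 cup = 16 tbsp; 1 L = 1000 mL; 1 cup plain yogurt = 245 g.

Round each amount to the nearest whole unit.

maple syrup: 11 g; milk: 250 mL; plain yogurt: 5 g

The original recipe has 344 g of peanut butter, so the scaling factor is 68.8 ÷ 344 = 1/5 = 0.2.
maple syrup: (2 tbsp + 2 tsp = 8/3 tbsp) × 1/5 ÷ 16 tbsp/cup × 322 g/cup ≈ 11 g
milk: 1.25 L × 1/5 × 1000 mL/L = 250 mL
plain yogurt: (1 tbsp + 2 tsp = 5/3 tbsp) × 1/5 ÷ 16 tbsp/cup × 245 g/cup ≈ 5 g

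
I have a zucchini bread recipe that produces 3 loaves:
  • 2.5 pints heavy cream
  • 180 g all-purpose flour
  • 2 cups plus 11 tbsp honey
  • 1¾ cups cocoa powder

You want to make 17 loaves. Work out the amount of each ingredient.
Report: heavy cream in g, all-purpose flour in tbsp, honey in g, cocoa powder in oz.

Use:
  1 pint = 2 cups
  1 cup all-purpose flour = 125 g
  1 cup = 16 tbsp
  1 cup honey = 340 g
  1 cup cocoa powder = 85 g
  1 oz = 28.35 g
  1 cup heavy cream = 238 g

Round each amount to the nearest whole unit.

Scaling factor: 17/3.
heavy cream: 2.5 pint × 17/3 × 2 cup/pint × 238 g/cup ≈ 6743 g
all-purpose flour: 180 g × 17/3 ÷ 125 g/cup × 16 tbsp/cup ≈ 131 tbsp
honey: (2 cup + 11 tbsp = 2.6875 cup) × 17/3 × 340 g/cup ≈ 5178 g
cocoa powder: 1.75 cup × 17/3 × 85 g/cup ÷ 28.35 g/oz ≈ 30 oz

heavy cream: 6743 g; all-purpose flour: 131 tbsp; honey: 5178 g; cocoa powder: 30 oz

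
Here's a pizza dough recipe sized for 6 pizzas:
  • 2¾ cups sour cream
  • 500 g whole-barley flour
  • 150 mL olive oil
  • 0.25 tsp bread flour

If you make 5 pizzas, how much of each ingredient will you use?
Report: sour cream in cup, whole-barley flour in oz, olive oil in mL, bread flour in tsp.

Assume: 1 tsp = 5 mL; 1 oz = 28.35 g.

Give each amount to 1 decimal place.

Scaling factor: 5/6.
sour cream: 2.75 cup × 5/6 ≈ 2.3 cup
whole-barley flour: 500 g × 5/6 ÷ 28.35 g/oz ≈ 14.7 oz
olive oil: 150 mL × 5/6 = 125.0 mL
bread flour: 0.25 tsp × 5/6 ≈ 0.2 tsp

sour cream: 2.3 cup; whole-barley flour: 14.7 oz; olive oil: 125.0 mL; bread flour: 0.2 tsp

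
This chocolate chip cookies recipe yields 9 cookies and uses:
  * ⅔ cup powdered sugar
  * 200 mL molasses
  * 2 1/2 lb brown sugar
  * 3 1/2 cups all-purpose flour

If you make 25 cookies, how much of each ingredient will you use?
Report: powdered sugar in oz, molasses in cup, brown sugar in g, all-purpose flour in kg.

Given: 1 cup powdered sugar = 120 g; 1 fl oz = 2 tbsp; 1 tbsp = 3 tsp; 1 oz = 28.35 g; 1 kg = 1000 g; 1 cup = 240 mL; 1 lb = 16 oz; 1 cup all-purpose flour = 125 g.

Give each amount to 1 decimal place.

powdered sugar: 7.8 oz; molasses: 2.3 cup; brown sugar: 3150.0 g; all-purpose flour: 1.2 kg

Scaling factor: 25/9.
powdered sugar: 2/3 cup × 25/9 × 120 g/cup ÷ 28.35 g/oz ≈ 7.8 oz
molasses: 200 mL × 25/9 ÷ 240 mL/cup ≈ 2.3 cup
brown sugar: 2.5 lb × 25/9 × 16 oz/lb × 28.35 g/oz = 3150.0 g
all-purpose flour: 3.5 cup × 25/9 × 125 g/cup ÷ 1000 g/kg ≈ 1.2 kg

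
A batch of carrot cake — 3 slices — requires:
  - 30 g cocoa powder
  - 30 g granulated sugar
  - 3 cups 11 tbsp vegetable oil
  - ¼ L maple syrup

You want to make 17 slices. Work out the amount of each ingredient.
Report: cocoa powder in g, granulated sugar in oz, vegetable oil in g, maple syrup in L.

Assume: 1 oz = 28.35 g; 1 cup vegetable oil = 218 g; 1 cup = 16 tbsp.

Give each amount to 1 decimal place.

cocoa powder: 170.0 g; granulated sugar: 6.0 oz; vegetable oil: 4555.3 g; maple syrup: 1.4 L

Scaling factor: 17/3.
cocoa powder: 30 g × 17/3 = 170.0 g
granulated sugar: 30 g × 17/3 ÷ 28.35 g/oz ≈ 6.0 oz
vegetable oil: (3 cup + 11 tbsp = 3.6875 cup) × 17/3 × 218 g/cup ≈ 4555.3 g
maple syrup: 0.25 L × 17/3 ≈ 1.4 L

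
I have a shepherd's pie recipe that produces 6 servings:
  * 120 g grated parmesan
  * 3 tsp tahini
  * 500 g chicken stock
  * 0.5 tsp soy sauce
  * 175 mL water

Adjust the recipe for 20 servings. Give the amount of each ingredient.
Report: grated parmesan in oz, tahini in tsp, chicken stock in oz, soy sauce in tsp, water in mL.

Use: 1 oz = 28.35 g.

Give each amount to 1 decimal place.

grated parmesan: 14.1 oz; tahini: 10.0 tsp; chicken stock: 58.8 oz; soy sauce: 1.7 tsp; water: 583.3 mL

Scaling factor: 20/6 = 10/3.
grated parmesan: 120 g × 10/3 ÷ 28.35 g/oz ≈ 14.1 oz
tahini: 3 tsp × 10/3 = 10.0 tsp
chicken stock: 500 g × 10/3 ÷ 28.35 g/oz ≈ 58.8 oz
soy sauce: 0.5 tsp × 10/3 ≈ 1.7 tsp
water: 175 mL × 10/3 ≈ 583.3 mL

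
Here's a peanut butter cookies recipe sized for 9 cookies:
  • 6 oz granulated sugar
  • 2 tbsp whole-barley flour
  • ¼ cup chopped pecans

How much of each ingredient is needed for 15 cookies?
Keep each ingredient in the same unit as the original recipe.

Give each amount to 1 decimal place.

Scaling factor: 15/9 = 5/3.
granulated sugar: 6 oz × 5/3 = 10.0 oz
whole-barley flour: 2 tbsp × 5/3 ≈ 3.3 tbsp
chopped pecans: 0.25 cup × 5/3 ≈ 0.4 cup

granulated sugar: 10.0 oz; whole-barley flour: 3.3 tbsp; chopped pecans: 0.4 cup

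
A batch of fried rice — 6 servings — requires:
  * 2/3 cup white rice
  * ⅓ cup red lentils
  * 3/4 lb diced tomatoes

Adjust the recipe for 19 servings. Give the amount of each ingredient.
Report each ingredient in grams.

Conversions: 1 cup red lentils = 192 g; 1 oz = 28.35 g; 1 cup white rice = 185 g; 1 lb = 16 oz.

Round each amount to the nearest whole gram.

Scaling factor: 19/6.
white rice: 2/3 cup × 19/6 × 185 g/cup ≈ 391 g
red lentils: 1/3 cup × 19/6 × 192 g/cup ≈ 203 g
diced tomatoes: 0.75 lb × 19/6 × 16 oz/lb × 28.35 g/oz ≈ 1077 g

white rice: 391 g; red lentils: 203 g; diced tomatoes: 1077 g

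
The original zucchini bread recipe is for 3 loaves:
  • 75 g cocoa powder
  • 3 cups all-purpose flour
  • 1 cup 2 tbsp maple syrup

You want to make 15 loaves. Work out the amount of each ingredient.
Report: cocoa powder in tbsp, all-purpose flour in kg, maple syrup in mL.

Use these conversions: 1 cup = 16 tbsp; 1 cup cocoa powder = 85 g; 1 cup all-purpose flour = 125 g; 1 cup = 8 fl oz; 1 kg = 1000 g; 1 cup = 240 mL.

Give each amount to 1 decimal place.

cocoa powder: 70.6 tbsp; all-purpose flour: 1.9 kg; maple syrup: 1350.0 mL

Scaling factor: 15/3 = 5.
cocoa powder: 75 g × 5 ÷ 85 g/cup × 16 tbsp/cup ≈ 70.6 tbsp
all-purpose flour: 3 cup × 5 × 125 g/cup ÷ 1000 g/kg ≈ 1.9 kg
maple syrup: (1 cup + 2 tbsp = 1.125 cup) × 5 × 240 mL/cup = 1350.0 mL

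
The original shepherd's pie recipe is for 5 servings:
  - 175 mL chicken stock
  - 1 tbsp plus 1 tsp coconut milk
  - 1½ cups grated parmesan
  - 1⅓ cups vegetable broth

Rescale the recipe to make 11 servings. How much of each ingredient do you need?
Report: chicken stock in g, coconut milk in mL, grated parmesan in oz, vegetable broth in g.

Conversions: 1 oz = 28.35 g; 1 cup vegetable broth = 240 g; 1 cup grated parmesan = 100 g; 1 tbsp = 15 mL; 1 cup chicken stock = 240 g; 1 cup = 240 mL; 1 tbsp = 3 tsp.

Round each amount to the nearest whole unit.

chicken stock: 385 g; coconut milk: 44 mL; grated parmesan: 12 oz; vegetable broth: 704 g

Scaling factor: 11/5 = 2.2.
chicken stock: 175 mL × 11/5 ÷ 240 mL/cup × 240 g/cup = 385 g
coconut milk: (1 tbsp + 1 tsp = 4/3 tbsp) × 11/5 × 15 mL/tbsp = 44 mL
grated parmesan: 1.5 cup × 11/5 × 100 g/cup ÷ 28.35 g/oz ≈ 12 oz
vegetable broth: 4/3 cup × 11/5 × 240 g/cup = 704 g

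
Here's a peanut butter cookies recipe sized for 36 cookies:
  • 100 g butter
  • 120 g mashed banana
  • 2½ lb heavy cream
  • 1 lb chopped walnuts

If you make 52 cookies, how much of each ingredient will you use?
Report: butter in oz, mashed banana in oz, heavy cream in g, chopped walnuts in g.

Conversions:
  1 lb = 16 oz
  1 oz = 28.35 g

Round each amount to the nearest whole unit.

butter: 5 oz; mashed banana: 6 oz; heavy cream: 1638 g; chopped walnuts: 655 g

Scaling factor: 52/36 = 13/9.
butter: 100 g × 13/9 ÷ 28.35 g/oz ≈ 5 oz
mashed banana: 120 g × 13/9 ÷ 28.35 g/oz ≈ 6 oz
heavy cream: 2.5 lb × 13/9 × 16 oz/lb × 28.35 g/oz = 1638 g
chopped walnuts: 1 lb × 13/9 × 16 oz/lb × 28.35 g/oz ≈ 655 g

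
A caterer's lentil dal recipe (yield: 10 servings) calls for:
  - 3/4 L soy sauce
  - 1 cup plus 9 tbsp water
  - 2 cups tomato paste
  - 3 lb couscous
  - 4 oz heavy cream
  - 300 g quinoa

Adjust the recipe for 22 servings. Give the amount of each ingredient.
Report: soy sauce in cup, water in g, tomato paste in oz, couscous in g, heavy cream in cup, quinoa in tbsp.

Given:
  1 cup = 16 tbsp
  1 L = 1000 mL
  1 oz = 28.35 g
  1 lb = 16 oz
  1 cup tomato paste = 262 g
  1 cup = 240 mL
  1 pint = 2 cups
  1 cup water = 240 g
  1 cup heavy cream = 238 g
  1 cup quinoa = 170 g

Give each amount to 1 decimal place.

Scaling factor: 22/10 = 11/5 = 2.2.
soy sauce: 0.75 L × 11/5 × 1000 mL/L ÷ 240 mL/cup ≈ 6.9 cup
water: (1 cup + 9 tbsp = 1.5625 cup) × 11/5 × 240 g/cup = 825.0 g
tomato paste: 2 cup × 11/5 × 262 g/cup ÷ 28.35 g/oz ≈ 40.7 oz
couscous: 3 lb × 11/5 × 16 oz/lb × 28.35 g/oz ≈ 2993.8 g
heavy cream: 4 oz × 11/5 × 28.35 g/oz ÷ 238 g/cup ≈ 1.0 cup
quinoa: 300 g × 11/5 ÷ 170 g/cup × 16 tbsp/cup ≈ 62.1 tbsp

soy sauce: 6.9 cup; water: 825.0 g; tomato paste: 40.7 oz; couscous: 2993.8 g; heavy cream: 1.0 cup; quinoa: 62.1 tbsp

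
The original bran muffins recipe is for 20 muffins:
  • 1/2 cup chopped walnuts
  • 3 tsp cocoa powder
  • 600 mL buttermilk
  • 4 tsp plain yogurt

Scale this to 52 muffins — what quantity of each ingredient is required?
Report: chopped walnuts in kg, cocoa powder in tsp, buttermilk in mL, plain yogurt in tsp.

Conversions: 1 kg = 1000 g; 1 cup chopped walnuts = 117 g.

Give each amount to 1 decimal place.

chopped walnuts: 0.2 kg; cocoa powder: 7.8 tsp; buttermilk: 1560.0 mL; plain yogurt: 10.4 tsp

Scaling factor: 52/20 = 13/5 = 2.6.
chopped walnuts: 0.5 cup × 13/5 × 117 g/cup ÷ 1000 g/kg ≈ 0.2 kg
cocoa powder: 3 tsp × 13/5 = 7.8 tsp
buttermilk: 600 mL × 13/5 = 1560.0 mL
plain yogurt: 4 tsp × 13/5 = 10.4 tsp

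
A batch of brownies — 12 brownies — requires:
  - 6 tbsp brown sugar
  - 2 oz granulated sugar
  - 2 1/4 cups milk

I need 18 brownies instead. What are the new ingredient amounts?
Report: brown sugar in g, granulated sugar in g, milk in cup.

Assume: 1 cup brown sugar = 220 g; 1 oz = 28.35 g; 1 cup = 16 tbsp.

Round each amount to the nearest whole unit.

brown sugar: 124 g; granulated sugar: 85 g; milk: 3 cup

Scaling factor: 18/12 = 3/2 = 1.5.
brown sugar: 6 tbsp × 3/2 ÷ 16 tbsp/cup × 220 g/cup ≈ 124 g
granulated sugar: 2 oz × 3/2 × 28.35 g/oz ≈ 85 g
milk: 2.25 cup × 3/2 ≈ 3 cup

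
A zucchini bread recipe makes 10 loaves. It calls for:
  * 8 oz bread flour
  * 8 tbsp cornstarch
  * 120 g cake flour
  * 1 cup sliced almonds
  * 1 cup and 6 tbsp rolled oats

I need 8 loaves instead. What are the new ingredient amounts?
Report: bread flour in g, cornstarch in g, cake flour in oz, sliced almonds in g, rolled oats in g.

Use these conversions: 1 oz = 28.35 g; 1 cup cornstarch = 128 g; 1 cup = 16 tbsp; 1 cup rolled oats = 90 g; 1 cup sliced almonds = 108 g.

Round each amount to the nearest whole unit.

bread flour: 181 g; cornstarch: 51 g; cake flour: 3 oz; sliced almonds: 86 g; rolled oats: 99 g

Scaling factor: 8/10 = 4/5 = 0.8.
bread flour: 8 oz × 4/5 × 28.35 g/oz ≈ 181 g
cornstarch: 8 tbsp × 4/5 ÷ 16 tbsp/cup × 128 g/cup ≈ 51 g
cake flour: 120 g × 4/5 ÷ 28.35 g/oz ≈ 3 oz
sliced almonds: 1 cup × 4/5 × 108 g/cup ≈ 86 g
rolled oats: (1 cup + 6 tbsp = 1.375 cup) × 4/5 × 90 g/cup = 99 g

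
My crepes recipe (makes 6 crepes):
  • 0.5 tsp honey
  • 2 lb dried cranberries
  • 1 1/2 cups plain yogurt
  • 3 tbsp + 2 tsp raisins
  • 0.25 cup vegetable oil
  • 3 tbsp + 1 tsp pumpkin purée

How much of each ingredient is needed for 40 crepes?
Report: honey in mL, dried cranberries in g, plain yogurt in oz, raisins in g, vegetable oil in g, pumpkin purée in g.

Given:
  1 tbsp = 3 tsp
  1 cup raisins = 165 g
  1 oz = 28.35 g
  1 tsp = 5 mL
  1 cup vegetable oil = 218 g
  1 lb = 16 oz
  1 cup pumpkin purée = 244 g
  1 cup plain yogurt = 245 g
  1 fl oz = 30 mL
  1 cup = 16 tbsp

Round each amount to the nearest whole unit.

honey: 17 mL; dried cranberries: 6048 g; plain yogurt: 86 oz; raisins: 252 g; vegetable oil: 363 g; pumpkin purée: 339 g

Scaling factor: 40/6 = 20/3.
honey: 0.5 tsp × 20/3 × 5 mL/tsp ≈ 17 mL
dried cranberries: 2 lb × 20/3 × 16 oz/lb × 28.35 g/oz = 6048 g
plain yogurt: 1.5 cup × 20/3 × 245 g/cup ÷ 28.35 g/oz ≈ 86 oz
raisins: (3 tbsp + 2 tsp = 11/3 tbsp) × 20/3 ÷ 16 tbsp/cup × 165 g/cup ≈ 252 g
vegetable oil: 0.25 cup × 20/3 × 218 g/cup ≈ 363 g
pumpkin purée: (3 tbsp + 1 tsp = 10/3 tbsp) × 20/3 ÷ 16 tbsp/cup × 244 g/cup ≈ 339 g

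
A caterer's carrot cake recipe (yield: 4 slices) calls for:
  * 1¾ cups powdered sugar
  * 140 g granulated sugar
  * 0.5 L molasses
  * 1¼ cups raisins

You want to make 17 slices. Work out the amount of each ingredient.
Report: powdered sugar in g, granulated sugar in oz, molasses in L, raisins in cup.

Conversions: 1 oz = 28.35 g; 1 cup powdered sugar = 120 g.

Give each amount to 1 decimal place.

Scaling factor: 17/4 = 4.25.
powdered sugar: 1.75 cup × 17/4 × 120 g/cup = 892.5 g
granulated sugar: 140 g × 17/4 ÷ 28.35 g/oz ≈ 21.0 oz
molasses: 0.5 L × 17/4 ≈ 2.1 L
raisins: 1.25 cup × 17/4 ≈ 5.3 cup

powdered sugar: 892.5 g; granulated sugar: 21.0 oz; molasses: 2.1 L; raisins: 5.3 cup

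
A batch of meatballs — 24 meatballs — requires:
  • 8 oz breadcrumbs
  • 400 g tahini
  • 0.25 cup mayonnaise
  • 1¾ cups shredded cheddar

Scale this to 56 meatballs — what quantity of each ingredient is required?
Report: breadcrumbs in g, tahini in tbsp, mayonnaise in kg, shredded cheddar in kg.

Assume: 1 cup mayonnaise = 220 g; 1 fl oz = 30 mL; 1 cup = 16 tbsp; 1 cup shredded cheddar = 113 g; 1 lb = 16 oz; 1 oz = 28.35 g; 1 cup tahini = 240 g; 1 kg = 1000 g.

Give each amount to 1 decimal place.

Scaling factor: 56/24 = 7/3.
breadcrumbs: 8 oz × 7/3 × 28.35 g/oz = 529.2 g
tahini: 400 g × 7/3 ÷ 240 g/cup × 16 tbsp/cup ≈ 62.2 tbsp
mayonnaise: 0.25 cup × 7/3 × 220 g/cup ÷ 1000 g/kg ≈ 0.1 kg
shredded cheddar: 1.75 cup × 7/3 × 113 g/cup ÷ 1000 g/kg ≈ 0.5 kg

breadcrumbs: 529.2 g; tahini: 62.2 tbsp; mayonnaise: 0.1 kg; shredded cheddar: 0.5 kg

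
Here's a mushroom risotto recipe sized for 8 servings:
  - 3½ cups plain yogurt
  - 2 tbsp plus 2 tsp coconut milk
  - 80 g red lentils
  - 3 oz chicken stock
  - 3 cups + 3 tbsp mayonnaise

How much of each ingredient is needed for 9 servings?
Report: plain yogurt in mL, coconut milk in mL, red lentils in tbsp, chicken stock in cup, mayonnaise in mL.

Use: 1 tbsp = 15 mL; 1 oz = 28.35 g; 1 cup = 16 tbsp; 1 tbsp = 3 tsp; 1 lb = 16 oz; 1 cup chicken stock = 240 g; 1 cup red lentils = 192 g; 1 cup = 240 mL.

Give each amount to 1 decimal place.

Scaling factor: 9/8 = 1.125.
plain yogurt: 3.5 cup × 9/8 × 240 mL/cup = 945.0 mL
coconut milk: (2 tbsp + 2 tsp = 8/3 tbsp) × 9/8 × 15 mL/tbsp = 45.0 mL
red lentils: 80 g × 9/8 ÷ 192 g/cup × 16 tbsp/cup = 7.5 tbsp
chicken stock: 3 oz × 9/8 × 28.35 g/oz ÷ 240 g/cup ≈ 0.4 cup
mayonnaise: (3 cup + 3 tbsp = 3.1875 cup) × 9/8 × 240 mL/cup ≈ 860.6 mL

plain yogurt: 945.0 mL; coconut milk: 45.0 mL; red lentils: 7.5 tbsp; chicken stock: 0.4 cup; mayonnaise: 860.6 mL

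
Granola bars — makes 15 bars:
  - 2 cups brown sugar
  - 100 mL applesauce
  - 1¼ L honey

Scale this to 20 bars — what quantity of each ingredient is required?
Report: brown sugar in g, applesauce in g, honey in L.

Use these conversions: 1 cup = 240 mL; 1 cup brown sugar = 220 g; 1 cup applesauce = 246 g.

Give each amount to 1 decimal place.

Scaling factor: 20/15 = 4/3.
brown sugar: 2 cup × 4/3 × 220 g/cup ≈ 586.7 g
applesauce: 100 mL × 4/3 ÷ 240 mL/cup × 246 g/cup ≈ 136.7 g
honey: 1.25 L × 4/3 ≈ 1.7 L

brown sugar: 586.7 g; applesauce: 136.7 g; honey: 1.7 L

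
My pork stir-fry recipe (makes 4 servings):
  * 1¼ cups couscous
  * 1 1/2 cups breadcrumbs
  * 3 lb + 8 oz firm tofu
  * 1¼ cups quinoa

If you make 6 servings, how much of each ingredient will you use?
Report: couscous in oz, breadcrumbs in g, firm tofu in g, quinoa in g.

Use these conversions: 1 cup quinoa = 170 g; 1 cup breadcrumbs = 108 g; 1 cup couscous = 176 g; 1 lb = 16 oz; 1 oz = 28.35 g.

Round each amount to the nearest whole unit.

couscous: 12 oz; breadcrumbs: 243 g; firm tofu: 2381 g; quinoa: 319 g

Scaling factor: 6/4 = 3/2 = 1.5.
couscous: 1.25 cup × 3/2 × 176 g/cup ÷ 28.35 g/oz ≈ 12 oz
breadcrumbs: 1.5 cup × 3/2 × 108 g/cup = 243 g
firm tofu: (3 lb + 8 oz = 3.5 lb) × 3/2 × 16 oz/lb × 28.35 g/oz ≈ 2381 g
quinoa: 1.25 cup × 3/2 × 170 g/cup ≈ 319 g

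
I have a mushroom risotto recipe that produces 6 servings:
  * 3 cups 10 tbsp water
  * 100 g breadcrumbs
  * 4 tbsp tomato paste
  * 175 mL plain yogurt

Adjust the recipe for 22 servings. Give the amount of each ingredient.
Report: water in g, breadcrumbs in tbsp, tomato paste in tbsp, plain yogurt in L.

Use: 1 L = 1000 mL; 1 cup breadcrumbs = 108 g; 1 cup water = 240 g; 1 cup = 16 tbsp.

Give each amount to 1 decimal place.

water: 3190.0 g; breadcrumbs: 54.3 tbsp; tomato paste: 14.7 tbsp; plain yogurt: 0.6 L

Scaling factor: 22/6 = 11/3.
water: (3 cup + 10 tbsp = 3.625 cup) × 11/3 × 240 g/cup = 3190.0 g
breadcrumbs: 100 g × 11/3 ÷ 108 g/cup × 16 tbsp/cup ≈ 54.3 tbsp
tomato paste: 4 tbsp × 11/3 ≈ 14.7 tbsp
plain yogurt: 175 mL × 11/3 ÷ 1000 mL/L ≈ 0.6 L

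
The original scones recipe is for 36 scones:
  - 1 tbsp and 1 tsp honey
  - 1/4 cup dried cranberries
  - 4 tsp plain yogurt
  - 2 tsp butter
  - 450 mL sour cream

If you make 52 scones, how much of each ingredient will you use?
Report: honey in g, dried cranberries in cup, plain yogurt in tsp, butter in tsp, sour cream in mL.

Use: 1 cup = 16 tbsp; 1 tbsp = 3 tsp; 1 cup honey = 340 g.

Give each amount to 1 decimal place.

honey: 40.9 g; dried cranberries: 0.4 cup; plain yogurt: 5.8 tsp; butter: 2.9 tsp; sour cream: 650.0 mL

Scaling factor: 52/36 = 13/9.
honey: (1 tbsp + 1 tsp = 4/3 tbsp) × 13/9 ÷ 16 tbsp/cup × 340 g/cup ≈ 40.9 g
dried cranberries: 0.25 cup × 13/9 ≈ 0.4 cup
plain yogurt: 4 tsp × 13/9 ≈ 5.8 tsp
butter: 2 tsp × 13/9 ≈ 2.9 tsp
sour cream: 450 mL × 13/9 = 650.0 mL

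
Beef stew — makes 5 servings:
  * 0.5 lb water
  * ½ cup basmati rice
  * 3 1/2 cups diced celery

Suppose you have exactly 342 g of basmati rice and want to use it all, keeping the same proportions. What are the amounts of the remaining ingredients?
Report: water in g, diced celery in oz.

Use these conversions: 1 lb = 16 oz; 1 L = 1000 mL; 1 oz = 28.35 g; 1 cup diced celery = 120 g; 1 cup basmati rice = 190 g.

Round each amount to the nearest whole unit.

The original recipe has 95 g of basmati rice, so the scaling factor is 342 ÷ 95 = 18/5 = 3.6.
water: 0.5 lb × 18/5 × 16 oz/lb × 28.35 g/oz ≈ 816 g
diced celery: 3.5 cup × 18/5 × 120 g/cup ÷ 28.35 g/oz ≈ 53 oz

water: 816 g; diced celery: 53 oz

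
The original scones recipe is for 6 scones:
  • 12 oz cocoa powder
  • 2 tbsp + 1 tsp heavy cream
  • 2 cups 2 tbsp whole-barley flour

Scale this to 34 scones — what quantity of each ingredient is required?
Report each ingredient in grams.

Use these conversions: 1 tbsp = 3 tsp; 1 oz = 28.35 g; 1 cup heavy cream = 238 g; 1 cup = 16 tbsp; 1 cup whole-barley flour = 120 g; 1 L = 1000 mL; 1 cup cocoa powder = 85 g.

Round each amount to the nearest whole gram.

Scaling factor: 34/6 = 17/3.
cocoa powder: 12 oz × 17/3 × 28.35 g/oz ≈ 1928 g
heavy cream: (2 tbsp + 1 tsp = 7/3 tbsp) × 17/3 ÷ 16 tbsp/cup × 238 g/cup ≈ 197 g
whole-barley flour: (2 cup + 2 tbsp = 2.125 cup) × 17/3 × 120 g/cup = 1445 g

cocoa powder: 1928 g; heavy cream: 197 g; whole-barley flour: 1445 g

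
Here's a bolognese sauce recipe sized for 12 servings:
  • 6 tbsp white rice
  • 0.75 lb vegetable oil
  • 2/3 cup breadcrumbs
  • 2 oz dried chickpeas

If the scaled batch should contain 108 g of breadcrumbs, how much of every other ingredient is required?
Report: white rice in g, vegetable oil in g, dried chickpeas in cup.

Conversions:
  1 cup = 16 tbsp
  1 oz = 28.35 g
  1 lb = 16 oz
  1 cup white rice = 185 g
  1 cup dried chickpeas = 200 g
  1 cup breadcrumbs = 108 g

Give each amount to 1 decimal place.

The original recipe has 72 g of breadcrumbs, so the scaling factor is 108 ÷ 72 = 3/2 = 1.5.
white rice: 6 tbsp × 3/2 ÷ 16 tbsp/cup × 185 g/cup ≈ 104.1 g
vegetable oil: 0.75 lb × 3/2 × 16 oz/lb × 28.35 g/oz = 510.3 g
dried chickpeas: 2 oz × 3/2 × 28.35 g/oz ÷ 200 g/cup ≈ 0.4 cup

white rice: 104.1 g; vegetable oil: 510.3 g; dried chickpeas: 0.4 cup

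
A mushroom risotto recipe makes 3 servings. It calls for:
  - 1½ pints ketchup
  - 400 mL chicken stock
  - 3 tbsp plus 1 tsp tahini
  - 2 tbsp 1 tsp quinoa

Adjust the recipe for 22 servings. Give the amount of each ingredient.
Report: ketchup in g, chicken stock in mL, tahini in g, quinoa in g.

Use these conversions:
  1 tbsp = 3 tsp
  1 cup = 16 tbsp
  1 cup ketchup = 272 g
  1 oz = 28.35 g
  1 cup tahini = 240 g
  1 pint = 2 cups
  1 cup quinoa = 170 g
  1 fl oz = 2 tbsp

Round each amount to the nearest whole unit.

Scaling factor: 22/3.
ketchup: 1.5 pint × 22/3 × 2 cup/pint × 272 g/cup = 5984 g
chicken stock: 400 mL × 22/3 ≈ 2933 mL
tahini: (3 tbsp + 1 tsp = 10/3 tbsp) × 22/3 ÷ 16 tbsp/cup × 240 g/cup ≈ 367 g
quinoa: (2 tbsp + 1 tsp = 7/3 tbsp) × 22/3 ÷ 16 tbsp/cup × 170 g/cup ≈ 182 g

ketchup: 5984 g; chicken stock: 2933 mL; tahini: 367 g; quinoa: 182 g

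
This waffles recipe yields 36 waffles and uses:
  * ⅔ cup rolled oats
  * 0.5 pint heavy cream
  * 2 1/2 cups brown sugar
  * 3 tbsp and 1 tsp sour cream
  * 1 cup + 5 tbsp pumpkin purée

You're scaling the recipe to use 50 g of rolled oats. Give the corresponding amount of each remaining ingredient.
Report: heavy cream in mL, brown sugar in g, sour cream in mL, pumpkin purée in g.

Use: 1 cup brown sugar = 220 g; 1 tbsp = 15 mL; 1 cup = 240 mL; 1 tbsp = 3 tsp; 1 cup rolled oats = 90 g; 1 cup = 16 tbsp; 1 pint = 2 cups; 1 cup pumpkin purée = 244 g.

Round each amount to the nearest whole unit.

heavy cream: 200 mL; brown sugar: 458 g; sour cream: 42 mL; pumpkin purée: 267 g

The original recipe has 60 g of rolled oats, so the scaling factor is 50 ÷ 60 = 5/6.
heavy cream: 0.5 pint × 5/6 × 2 cup/pint × 240 mL/cup = 200 mL
brown sugar: 2.5 cup × 5/6 × 220 g/cup ≈ 458 g
sour cream: (3 tbsp + 1 tsp = 10/3 tbsp) × 5/6 × 15 mL/tbsp ≈ 42 mL
pumpkin purée: (1 cup + 5 tbsp = 1.3125 cup) × 5/6 × 244 g/cup ≈ 267 g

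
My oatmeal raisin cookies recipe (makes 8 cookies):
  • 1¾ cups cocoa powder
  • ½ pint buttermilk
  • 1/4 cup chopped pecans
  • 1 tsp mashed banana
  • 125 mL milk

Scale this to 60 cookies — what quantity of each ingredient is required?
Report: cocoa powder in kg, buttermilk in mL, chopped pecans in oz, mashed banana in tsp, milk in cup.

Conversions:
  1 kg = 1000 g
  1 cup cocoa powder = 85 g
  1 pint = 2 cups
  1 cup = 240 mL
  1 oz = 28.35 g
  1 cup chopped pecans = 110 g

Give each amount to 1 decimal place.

cocoa powder: 1.1 kg; buttermilk: 1800.0 mL; chopped pecans: 7.3 oz; mashed banana: 7.5 tsp; milk: 3.9 cup

Scaling factor: 60/8 = 15/2 = 7.5.
cocoa powder: 1.75 cup × 15/2 × 85 g/cup ÷ 1000 g/kg ≈ 1.1 kg
buttermilk: 0.5 pint × 15/2 × 2 cup/pint × 240 mL/cup = 1800.0 mL
chopped pecans: 0.25 cup × 15/2 × 110 g/cup ÷ 28.35 g/oz ≈ 7.3 oz
mashed banana: 1 tsp × 15/2 = 7.5 tsp
milk: 125 mL × 15/2 ÷ 240 mL/cup ≈ 3.9 cup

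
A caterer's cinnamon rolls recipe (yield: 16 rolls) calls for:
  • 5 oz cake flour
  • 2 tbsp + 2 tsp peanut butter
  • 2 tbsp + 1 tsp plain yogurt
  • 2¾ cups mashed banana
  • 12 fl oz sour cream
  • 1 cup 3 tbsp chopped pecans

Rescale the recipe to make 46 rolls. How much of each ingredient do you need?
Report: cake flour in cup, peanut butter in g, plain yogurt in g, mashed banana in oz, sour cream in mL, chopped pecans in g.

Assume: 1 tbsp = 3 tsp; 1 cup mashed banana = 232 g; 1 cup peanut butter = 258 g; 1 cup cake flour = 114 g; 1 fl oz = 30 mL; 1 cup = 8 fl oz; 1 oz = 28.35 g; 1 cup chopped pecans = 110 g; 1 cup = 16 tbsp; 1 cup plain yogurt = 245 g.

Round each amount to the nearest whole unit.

Scaling factor: 46/16 = 23/8 = 2.875.
cake flour: 5 oz × 23/8 × 28.35 g/oz ÷ 114 g/cup ≈ 4 cup
peanut butter: (2 tbsp + 2 tsp = 8/3 tbsp) × 23/8 ÷ 16 tbsp/cup × 258 g/cup ≈ 124 g
plain yogurt: (2 tbsp + 1 tsp = 7/3 tbsp) × 23/8 ÷ 16 tbsp/cup × 245 g/cup ≈ 103 g
mashed banana: 2.75 cup × 23/8 × 232 g/cup ÷ 28.35 g/oz ≈ 65 oz
sour cream: 12 fl oz × 23/8 × 30 mL/fl oz = 1035 mL
chopped pecans: (1 cup + 3 tbsp = 1.1875 cup) × 23/8 × 110 g/cup ≈ 376 g

cake flour: 4 cup; peanut butter: 124 g; plain yogurt: 103 g; mashed banana: 65 oz; sour cream: 1035 mL; chopped pecans: 376 g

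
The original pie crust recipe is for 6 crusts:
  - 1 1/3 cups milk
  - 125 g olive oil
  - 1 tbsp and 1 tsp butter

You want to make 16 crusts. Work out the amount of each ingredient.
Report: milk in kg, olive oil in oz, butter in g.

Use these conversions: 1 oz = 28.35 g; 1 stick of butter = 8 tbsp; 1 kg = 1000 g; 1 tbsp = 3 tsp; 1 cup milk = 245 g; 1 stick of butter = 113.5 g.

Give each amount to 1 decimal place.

milk: 0.9 kg; olive oil: 11.8 oz; butter: 50.4 g

Scaling factor: 16/6 = 8/3.
milk: 4/3 cup × 8/3 × 245 g/cup ÷ 1000 g/kg ≈ 0.9 kg
olive oil: 125 g × 8/3 ÷ 28.35 g/oz ≈ 11.8 oz
butter: (1 tbsp + 1 tsp = 4/3 tbsp) × 8/3 ÷ 8 tbsp/stick × 113.5 g/stick ≈ 50.4 g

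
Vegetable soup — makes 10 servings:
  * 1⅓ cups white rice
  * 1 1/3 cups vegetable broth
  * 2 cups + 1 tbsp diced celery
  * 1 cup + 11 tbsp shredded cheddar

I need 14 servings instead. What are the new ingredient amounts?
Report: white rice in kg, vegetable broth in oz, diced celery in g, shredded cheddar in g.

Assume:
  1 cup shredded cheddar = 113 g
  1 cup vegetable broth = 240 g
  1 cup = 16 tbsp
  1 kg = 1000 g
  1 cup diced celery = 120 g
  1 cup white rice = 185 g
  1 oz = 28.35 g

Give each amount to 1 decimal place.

Scaling factor: 14/10 = 7/5 = 1.4.
white rice: 4/3 cup × 7/5 × 185 g/cup ÷ 1000 g/kg ≈ 0.3 kg
vegetable broth: 4/3 cup × 7/5 × 240 g/cup ÷ 28.35 g/oz ≈ 15.8 oz
diced celery: (2 cup + 1 tbsp = 2.0625 cup) × 7/5 × 120 g/cup = 346.5 g
shredded cheddar: (1 cup + 11 tbsp = 1.6875 cup) × 7/5 × 113 g/cup ≈ 267.0 g

white rice: 0.3 kg; vegetable broth: 15.8 oz; diced celery: 346.5 g; shredded cheddar: 267.0 g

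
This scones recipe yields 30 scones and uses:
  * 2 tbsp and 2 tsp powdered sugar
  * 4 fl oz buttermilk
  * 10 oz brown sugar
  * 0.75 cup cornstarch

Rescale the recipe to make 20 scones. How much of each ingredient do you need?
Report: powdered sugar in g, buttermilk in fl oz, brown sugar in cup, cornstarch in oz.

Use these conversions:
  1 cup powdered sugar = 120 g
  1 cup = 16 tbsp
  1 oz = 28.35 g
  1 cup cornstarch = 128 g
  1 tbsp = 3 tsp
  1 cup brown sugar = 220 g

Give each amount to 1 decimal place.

powdered sugar: 13.3 g; buttermilk: 2.7 fl oz; brown sugar: 0.9 cup; cornstarch: 2.3 oz

Scaling factor: 20/30 = 2/3.
powdered sugar: (2 tbsp + 2 tsp = 8/3 tbsp) × 2/3 ÷ 16 tbsp/cup × 120 g/cup ≈ 13.3 g
buttermilk: 4 fl oz × 2/3 ≈ 2.7 fl oz
brown sugar: 10 oz × 2/3 × 28.35 g/oz ÷ 220 g/cup ≈ 0.9 cup
cornstarch: 0.75 cup × 2/3 × 128 g/cup ÷ 28.35 g/oz ≈ 2.3 oz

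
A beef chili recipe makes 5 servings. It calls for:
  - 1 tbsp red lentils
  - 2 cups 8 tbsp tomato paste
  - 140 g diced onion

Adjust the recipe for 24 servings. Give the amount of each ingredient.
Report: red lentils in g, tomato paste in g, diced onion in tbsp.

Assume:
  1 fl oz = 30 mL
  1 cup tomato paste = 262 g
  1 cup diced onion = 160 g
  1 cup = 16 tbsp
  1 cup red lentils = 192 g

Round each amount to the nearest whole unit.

red lentils: 58 g; tomato paste: 3144 g; diced onion: 67 tbsp

Scaling factor: 24/5 = 4.8.
red lentils: 1 tbsp × 24/5 ÷ 16 tbsp/cup × 192 g/cup ≈ 58 g
tomato paste: (2 cup + 8 tbsp = 2.5 cup) × 24/5 × 262 g/cup = 3144 g
diced onion: 140 g × 24/5 ÷ 160 g/cup × 16 tbsp/cup ≈ 67 tbsp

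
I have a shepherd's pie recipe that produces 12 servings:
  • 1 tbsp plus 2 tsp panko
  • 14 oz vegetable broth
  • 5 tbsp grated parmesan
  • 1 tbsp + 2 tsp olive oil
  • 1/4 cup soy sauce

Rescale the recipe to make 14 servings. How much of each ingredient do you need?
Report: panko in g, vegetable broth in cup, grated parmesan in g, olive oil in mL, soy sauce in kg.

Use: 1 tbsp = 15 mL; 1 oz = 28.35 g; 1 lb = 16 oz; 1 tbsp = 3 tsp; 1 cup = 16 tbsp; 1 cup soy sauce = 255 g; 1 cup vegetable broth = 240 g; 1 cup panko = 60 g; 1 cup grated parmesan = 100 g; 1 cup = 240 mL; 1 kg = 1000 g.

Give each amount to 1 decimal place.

Scaling factor: 14/12 = 7/6.
panko: (1 tbsp + 2 tsp = 5/3 tbsp) × 7/6 ÷ 16 tbsp/cup × 60 g/cup ≈ 7.3 g
vegetable broth: 14 oz × 7/6 × 28.35 g/oz ÷ 240 g/cup ≈ 1.9 cup
grated parmesan: 5 tbsp × 7/6 ÷ 16 tbsp/cup × 100 g/cup ≈ 36.5 g
olive oil: (1 tbsp + 2 tsp = 5/3 tbsp) × 7/6 × 15 mL/tbsp ≈ 29.2 mL
soy sauce: 0.25 cup × 7/6 × 255 g/cup ÷ 1000 g/kg ≈ 0.1 kg

panko: 7.3 g; vegetable broth: 1.9 cup; grated parmesan: 36.5 g; olive oil: 29.2 mL; soy sauce: 0.1 kg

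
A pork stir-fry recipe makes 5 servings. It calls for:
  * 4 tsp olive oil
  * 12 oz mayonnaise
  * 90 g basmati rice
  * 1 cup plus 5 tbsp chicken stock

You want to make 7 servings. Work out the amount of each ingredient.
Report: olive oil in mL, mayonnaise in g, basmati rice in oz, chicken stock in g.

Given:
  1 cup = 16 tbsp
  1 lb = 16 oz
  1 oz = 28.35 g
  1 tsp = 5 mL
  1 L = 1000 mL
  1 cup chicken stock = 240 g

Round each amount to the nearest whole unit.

olive oil: 28 mL; mayonnaise: 476 g; basmati rice: 4 oz; chicken stock: 441 g

Scaling factor: 7/5 = 1.4.
olive oil: 4 tsp × 7/5 × 5 mL/tsp = 28 mL
mayonnaise: 12 oz × 7/5 × 28.35 g/oz ≈ 476 g
basmati rice: 90 g × 7/5 ÷ 28.35 g/oz ≈ 4 oz
chicken stock: (1 cup + 5 tbsp = 1.3125 cup) × 7/5 × 240 g/cup = 441 g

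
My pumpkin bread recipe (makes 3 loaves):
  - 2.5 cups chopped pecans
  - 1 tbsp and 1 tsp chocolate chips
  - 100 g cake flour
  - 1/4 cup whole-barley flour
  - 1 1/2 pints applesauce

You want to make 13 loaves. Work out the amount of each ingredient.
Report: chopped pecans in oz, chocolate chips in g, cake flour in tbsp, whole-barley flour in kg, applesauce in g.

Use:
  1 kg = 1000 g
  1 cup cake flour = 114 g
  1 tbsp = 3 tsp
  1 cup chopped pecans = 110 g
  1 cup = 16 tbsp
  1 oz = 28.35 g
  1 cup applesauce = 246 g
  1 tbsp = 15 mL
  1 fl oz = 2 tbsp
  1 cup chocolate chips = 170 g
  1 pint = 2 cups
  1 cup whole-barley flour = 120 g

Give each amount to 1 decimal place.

chopped pecans: 42.0 oz; chocolate chips: 61.4 g; cake flour: 60.8 tbsp; whole-barley flour: 0.1 kg; applesauce: 3198.0 g

Scaling factor: 13/3.
chopped pecans: 2.5 cup × 13/3 × 110 g/cup ÷ 28.35 g/oz ≈ 42.0 oz
chocolate chips: (1 tbsp + 1 tsp = 4/3 tbsp) × 13/3 ÷ 16 tbsp/cup × 170 g/cup ≈ 61.4 g
cake flour: 100 g × 13/3 ÷ 114 g/cup × 16 tbsp/cup ≈ 60.8 tbsp
whole-barley flour: 0.25 cup × 13/3 × 120 g/cup ÷ 1000 g/kg ≈ 0.1 kg
applesauce: 1.5 pint × 13/3 × 2 cup/pint × 246 g/cup = 3198.0 g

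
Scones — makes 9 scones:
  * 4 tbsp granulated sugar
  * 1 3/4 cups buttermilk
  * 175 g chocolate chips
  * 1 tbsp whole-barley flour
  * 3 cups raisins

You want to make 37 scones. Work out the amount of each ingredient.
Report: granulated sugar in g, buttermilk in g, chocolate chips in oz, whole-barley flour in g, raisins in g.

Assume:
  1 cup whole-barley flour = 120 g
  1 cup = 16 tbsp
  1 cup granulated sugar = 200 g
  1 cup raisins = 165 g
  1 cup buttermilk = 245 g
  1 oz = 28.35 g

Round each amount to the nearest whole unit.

Scaling factor: 37/9.
granulated sugar: 4 tbsp × 37/9 ÷ 16 tbsp/cup × 200 g/cup ≈ 206 g
buttermilk: 1.75 cup × 37/9 × 245 g/cup ≈ 1763 g
chocolate chips: 175 g × 37/9 ÷ 28.35 g/oz ≈ 25 oz
whole-barley flour: 1 tbsp × 37/9 ÷ 16 tbsp/cup × 120 g/cup ≈ 31 g
raisins: 3 cup × 37/9 × 165 g/cup = 2035 g

granulated sugar: 206 g; buttermilk: 1763 g; chocolate chips: 25 oz; whole-barley flour: 31 g; raisins: 2035 g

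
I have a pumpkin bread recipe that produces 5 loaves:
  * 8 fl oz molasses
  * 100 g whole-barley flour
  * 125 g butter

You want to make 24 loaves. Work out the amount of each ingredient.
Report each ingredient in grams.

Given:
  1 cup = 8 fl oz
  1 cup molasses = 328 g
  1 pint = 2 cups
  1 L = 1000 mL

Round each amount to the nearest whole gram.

Scaling factor: 24/5 = 4.8.
molasses: 8 fl oz × 24/5 ÷ 8 fl oz/cup × 328 g/cup ≈ 1574 g
whole-barley flour: 100 g × 24/5 = 480 g
butter: 125 g × 24/5 = 600 g

molasses: 1574 g; whole-barley flour: 480 g; butter: 600 g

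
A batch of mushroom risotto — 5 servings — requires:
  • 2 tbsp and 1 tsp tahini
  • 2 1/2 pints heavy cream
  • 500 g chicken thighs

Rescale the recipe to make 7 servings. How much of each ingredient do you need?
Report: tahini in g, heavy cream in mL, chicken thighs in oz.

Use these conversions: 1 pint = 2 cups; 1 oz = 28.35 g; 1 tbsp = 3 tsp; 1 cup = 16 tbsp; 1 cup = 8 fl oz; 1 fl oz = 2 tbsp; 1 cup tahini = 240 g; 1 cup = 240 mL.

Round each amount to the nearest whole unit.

Scaling factor: 7/5 = 1.4.
tahini: (2 tbsp + 1 tsp = 7/3 tbsp) × 7/5 ÷ 16 tbsp/cup × 240 g/cup = 49 g
heavy cream: 2.5 pint × 7/5 × 2 cup/pint × 240 mL/cup = 1680 mL
chicken thighs: 500 g × 7/5 ÷ 28.35 g/oz ≈ 25 oz

tahini: 49 g; heavy cream: 1680 mL; chicken thighs: 25 oz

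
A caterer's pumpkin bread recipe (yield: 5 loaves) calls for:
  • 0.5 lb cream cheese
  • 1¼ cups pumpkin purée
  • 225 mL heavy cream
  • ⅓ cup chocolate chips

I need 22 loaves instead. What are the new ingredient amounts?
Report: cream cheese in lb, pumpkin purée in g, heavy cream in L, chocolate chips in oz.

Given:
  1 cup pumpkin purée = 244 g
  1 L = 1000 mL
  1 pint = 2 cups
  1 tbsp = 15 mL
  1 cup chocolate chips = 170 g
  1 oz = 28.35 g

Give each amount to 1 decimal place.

cream cheese: 2.2 lb; pumpkin purée: 1342.0 g; heavy cream: 1.0 L; chocolate chips: 8.8 oz

Scaling factor: 22/5 = 4.4.
cream cheese: 0.5 lb × 22/5 = 2.2 lb
pumpkin purée: 1.25 cup × 22/5 × 244 g/cup = 1342.0 g
heavy cream: 225 mL × 22/5 ÷ 1000 mL/L ≈ 1.0 L
chocolate chips: 1/3 cup × 22/5 × 170 g/cup ÷ 28.35 g/oz ≈ 8.8 oz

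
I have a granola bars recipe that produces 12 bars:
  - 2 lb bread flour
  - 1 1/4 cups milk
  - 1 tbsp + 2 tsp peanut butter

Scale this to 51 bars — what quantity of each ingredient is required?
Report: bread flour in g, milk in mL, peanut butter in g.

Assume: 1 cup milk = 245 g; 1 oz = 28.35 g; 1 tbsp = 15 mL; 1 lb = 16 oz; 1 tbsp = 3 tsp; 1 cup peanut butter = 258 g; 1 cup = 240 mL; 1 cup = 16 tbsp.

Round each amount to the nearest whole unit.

bread flour: 3856 g; milk: 1275 mL; peanut butter: 114 g

Scaling factor: 51/12 = 17/4 = 4.25.
bread flour: 2 lb × 17/4 × 16 oz/lb × 28.35 g/oz ≈ 3856 g
milk: 1.25 cup × 17/4 × 240 mL/cup = 1275 mL
peanut butter: (1 tbsp + 2 tsp = 5/3 tbsp) × 17/4 ÷ 16 tbsp/cup × 258 g/cup ≈ 114 g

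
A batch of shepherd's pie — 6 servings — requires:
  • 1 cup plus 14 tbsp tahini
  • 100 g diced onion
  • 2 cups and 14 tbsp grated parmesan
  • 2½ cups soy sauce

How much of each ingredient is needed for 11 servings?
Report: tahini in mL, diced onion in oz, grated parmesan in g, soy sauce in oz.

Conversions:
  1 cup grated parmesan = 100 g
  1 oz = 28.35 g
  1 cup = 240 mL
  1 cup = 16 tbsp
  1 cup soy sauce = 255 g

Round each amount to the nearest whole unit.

tahini: 825 mL; diced onion: 6 oz; grated parmesan: 527 g; soy sauce: 41 oz

Scaling factor: 11/6.
tahini: (1 cup + 14 tbsp = 1.875 cup) × 11/6 × 240 mL/cup = 825 mL
diced onion: 100 g × 11/6 ÷ 28.35 g/oz ≈ 6 oz
grated parmesan: (2 cup + 14 tbsp = 2.875 cup) × 11/6 × 100 g/cup ≈ 527 g
soy sauce: 2.5 cup × 11/6 × 255 g/cup ÷ 28.35 g/oz ≈ 41 oz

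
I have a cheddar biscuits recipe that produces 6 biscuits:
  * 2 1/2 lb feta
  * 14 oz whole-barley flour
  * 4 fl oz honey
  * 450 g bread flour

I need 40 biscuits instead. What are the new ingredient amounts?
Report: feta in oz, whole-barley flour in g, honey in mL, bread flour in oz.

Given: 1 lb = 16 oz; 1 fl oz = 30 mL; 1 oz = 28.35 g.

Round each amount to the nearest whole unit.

Scaling factor: 40/6 = 20/3.
feta: 2.5 lb × 20/3 × 16 oz/lb ≈ 267 oz
whole-barley flour: 14 oz × 20/3 × 28.35 g/oz = 2646 g
honey: 4 fl oz × 20/3 × 30 mL/fl oz = 800 mL
bread flour: 450 g × 20/3 ÷ 28.35 g/oz ≈ 106 oz

feta: 267 oz; whole-barley flour: 2646 g; honey: 800 mL; bread flour: 106 oz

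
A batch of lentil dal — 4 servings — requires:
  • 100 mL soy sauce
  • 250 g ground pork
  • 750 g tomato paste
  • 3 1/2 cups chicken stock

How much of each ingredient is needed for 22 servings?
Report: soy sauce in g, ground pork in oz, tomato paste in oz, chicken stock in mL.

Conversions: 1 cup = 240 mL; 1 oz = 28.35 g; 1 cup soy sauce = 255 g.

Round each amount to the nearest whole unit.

Scaling factor: 22/4 = 11/2 = 5.5.
soy sauce: 100 mL × 11/2 ÷ 240 mL/cup × 255 g/cup ≈ 584 g
ground pork: 250 g × 11/2 ÷ 28.35 g/oz ≈ 49 oz
tomato paste: 750 g × 11/2 ÷ 28.35 g/oz ≈ 146 oz
chicken stock: 3.5 cup × 11/2 × 240 mL/cup = 4620 mL

soy sauce: 584 g; ground pork: 49 oz; tomato paste: 146 oz; chicken stock: 4620 mL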